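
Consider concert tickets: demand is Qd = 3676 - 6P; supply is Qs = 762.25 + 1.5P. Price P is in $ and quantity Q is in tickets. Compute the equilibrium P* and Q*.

At equilibrium Qd = Qs, so 3676 - 6P = 762.25 + 1.5P; collecting terms, 2913.75 = 7.5P and P* = 388.5.
Substitute back: Q* = 3676 - 6(388.5) = 1345.

P* = 388.5, Q* = 1345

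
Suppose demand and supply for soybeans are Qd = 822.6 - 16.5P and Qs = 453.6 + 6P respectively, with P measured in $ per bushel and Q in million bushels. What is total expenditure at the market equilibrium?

Equating demand and supply, 822.6 - 16.5P = 453.6 + 6P gives 22.5P = 369, so P* = 16.4.
Plugging P* into demand: Q* = 822.6 - 16.5(16.4) = 552.
Total expenditure = P* × Q* = 16.4 × 552 = 9052.8.

Total expenditure = 9052.8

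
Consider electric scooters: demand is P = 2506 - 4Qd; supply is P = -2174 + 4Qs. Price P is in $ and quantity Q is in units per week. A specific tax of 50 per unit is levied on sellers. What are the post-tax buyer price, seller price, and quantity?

P_b = 191, P_s = 141, Q = 578.75

In direct form, Qd = 626.5 - 0.25P and Qs = 543.5 + 0.25P.
The tax drives a wedge P_b - P_s = 50. Substituting P_s = P_b - 50 into supply: Qs = 531 + 0.25P_b.
Market clearing requires 626.5 - 0.25P_b = 531 + 0.25P_b; hence 95.5 = 0.5P_b and P_b = 191.
Then P_s = 191 - 50 = 141 and Q = 626.5 - 0.25(191) = 578.75.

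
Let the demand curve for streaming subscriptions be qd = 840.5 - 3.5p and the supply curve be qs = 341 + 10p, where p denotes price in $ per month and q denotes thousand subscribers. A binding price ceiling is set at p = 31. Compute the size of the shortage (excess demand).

Shortage = 81

At p = 31: qd = 732 and qs = 651.
Shortage = qd - qs = 732 - 651 = 81.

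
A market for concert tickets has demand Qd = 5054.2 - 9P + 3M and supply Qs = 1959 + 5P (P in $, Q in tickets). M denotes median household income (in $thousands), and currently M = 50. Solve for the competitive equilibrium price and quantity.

P* = 231.8, Q* = 3118

With M = 50, demand is Qd = 5204.2 - 9P.
The market clears where 5204.2 - 9P = 1959 + 5P. Rearranging, 14P = 3245.2, hence P* = 231.8.
Plugging P* into demand: Q* = 5204.2 - 9(231.8) = 3118.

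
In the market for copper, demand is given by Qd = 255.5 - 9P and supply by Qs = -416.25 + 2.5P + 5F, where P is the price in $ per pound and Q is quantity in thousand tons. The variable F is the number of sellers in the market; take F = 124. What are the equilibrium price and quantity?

P* = 4.5, Q* = 215

With F = 124, supply is Qs = 203.75 + 2.5P.
Set Qd = Qs: 255.5 - 9P = 203.75 + 2.5P, so 51.75 = 11.5P and P* = 4.5.
Plugging P* into demand: Q* = 255.5 - 9(4.5) = 215.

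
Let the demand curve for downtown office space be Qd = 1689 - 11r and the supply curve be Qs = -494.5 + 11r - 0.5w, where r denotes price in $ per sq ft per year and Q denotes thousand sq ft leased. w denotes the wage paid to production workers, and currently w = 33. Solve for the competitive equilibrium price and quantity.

With w = 33, supply is Qs = -511 + 11r.
Set Qd = Qs: 1689 - 11r = -511 + 11r, so 2200 = 22r and r* = 100.
From the demand curve, Q* = 1689 - 11(100) = 589.

r* = 100, Q* = 589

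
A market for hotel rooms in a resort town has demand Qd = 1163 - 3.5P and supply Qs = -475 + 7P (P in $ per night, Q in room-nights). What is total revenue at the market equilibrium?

Total revenue = 96252

At equilibrium Qd = Qs, so 1163 - 3.5P = -475 + 7P; collecting terms, 1638 = 10.5P and P* = 156.
From the demand curve, Q* = 1163 - 3.5(156) = 617.
Total revenue = P* × Q* = 156 × 617 = 96252.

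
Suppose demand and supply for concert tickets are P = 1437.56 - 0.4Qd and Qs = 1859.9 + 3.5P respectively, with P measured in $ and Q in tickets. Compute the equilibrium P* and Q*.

Solving each curve for Q: Qd = 3593.9 - 2.5P.
Set Qd = Qs: 3593.9 - 2.5P = 1859.9 + 3.5P, so 1734 = 6P and P* = 289.
Then Q* = 3593.9 - 2.5(289) = 2871.4.

P* = 289, Q* = 2871.4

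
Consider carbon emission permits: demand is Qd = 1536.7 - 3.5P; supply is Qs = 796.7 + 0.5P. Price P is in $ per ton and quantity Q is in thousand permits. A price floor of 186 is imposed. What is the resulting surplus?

Evaluating both curves at the floor price 186 gives Qd = 885.7, Qs = 889.7.
Surplus = Qs - Qd = 889.7 - 885.7 = 4.

Surplus = 4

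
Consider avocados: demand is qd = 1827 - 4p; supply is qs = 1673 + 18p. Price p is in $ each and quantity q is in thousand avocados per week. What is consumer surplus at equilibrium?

Consumer surplus = 404550.125

Set qd = qs: 1827 - 4p = 1673 + 18p, so 154 = 22p and p* = 7.
From the demand curve, q* = 1827 - 4(7) = 1799.
Demand choke price (qd = 0): p = 1827/4 = 456.75. Consumer surplus = ½ × (456.75 - 7) × 1799 = 404550.125.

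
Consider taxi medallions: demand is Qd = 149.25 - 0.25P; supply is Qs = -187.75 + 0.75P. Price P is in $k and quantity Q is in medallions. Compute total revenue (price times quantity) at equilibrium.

Total revenue = 21905

At equilibrium Qd = Qs, so 149.25 - 0.25P = -187.75 + 0.75P; collecting terms, 337 = P and P* = 337.
Plugging P* into demand: Q* = 149.25 - 0.25(337) = 65.
Total revenue = P* × Q* = 337 × 65 = 21905.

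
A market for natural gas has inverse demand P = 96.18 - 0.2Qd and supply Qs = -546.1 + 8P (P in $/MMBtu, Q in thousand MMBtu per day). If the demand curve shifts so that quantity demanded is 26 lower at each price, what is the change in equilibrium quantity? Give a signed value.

In direct form, Qd = 480.9 - 5P.
Equating demand and supply, 480.9 - 5P = -546.1 + 8P gives 13P = 1027, so P* = 79.
From the demand curve, Q* = 480.9 - 5(79) = 85.9.
After the shift, demand is Qd = 454.9 - 5P.
The new intersection has 1001 = 13P, i.e. P = 77, Q = 69.9.
ΔQ = 69.9 - 85.9 = -16.

ΔQ = -16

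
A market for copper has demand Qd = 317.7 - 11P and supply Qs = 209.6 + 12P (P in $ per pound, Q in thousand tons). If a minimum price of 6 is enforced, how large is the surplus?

Surplus = 29.9

Evaluating both curves at the floor price 6 gives Qd = 251.7, Qs = 281.6.
Surplus = Qs - Qd = 281.6 - 251.7 = 29.9.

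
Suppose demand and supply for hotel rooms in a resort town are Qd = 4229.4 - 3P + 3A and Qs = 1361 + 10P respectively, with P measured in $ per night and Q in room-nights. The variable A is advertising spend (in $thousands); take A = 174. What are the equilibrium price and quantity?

P* = 260.8, Q* = 3969

With A = 174, demand is Qd = 4751.4 - 3P.
Set Qd = Qs: 4751.4 - 3P = 1361 + 10P, so 3390.4 = 13P and P* = 260.8.
Then Q* = 4751.4 - 3(260.8) = 3969.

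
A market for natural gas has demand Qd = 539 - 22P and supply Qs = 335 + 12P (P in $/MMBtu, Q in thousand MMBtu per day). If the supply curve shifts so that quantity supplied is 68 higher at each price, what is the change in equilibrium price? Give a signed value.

ΔP = -2

The market clears where 539 - 22P = 335 + 12P. Rearranging, 34P = 204, hence P* = 6.
Plugging P* into demand: Q* = 539 - 22(6) = 407.
After the shift, supply is Qs = 403 + 12P.
The new intersection has 136 = 34P, i.e. P = 4, Q = 451.
ΔP = 4 - 6 = -2.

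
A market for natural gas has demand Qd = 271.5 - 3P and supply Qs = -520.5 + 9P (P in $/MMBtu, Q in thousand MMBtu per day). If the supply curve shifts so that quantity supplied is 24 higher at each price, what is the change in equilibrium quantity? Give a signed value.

ΔQ = 6

At equilibrium Qd = Qs, so 271.5 - 3P = -520.5 + 9P; collecting terms, 792 = 12P and P* = 66.
Plugging P* into demand: Q* = 271.5 - 3(66) = 73.5.
After the shift, supply is Qs = -496.5 + 9P.
The new intersection has 768 = 12P, i.e. P = 64, Q = 79.5.
ΔQ = 79.5 - 73.5 = 6.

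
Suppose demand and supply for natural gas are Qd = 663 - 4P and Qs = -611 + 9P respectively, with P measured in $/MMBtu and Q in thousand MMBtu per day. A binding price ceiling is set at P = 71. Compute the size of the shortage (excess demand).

With P fixed at 71, quantity demanded is 379 and quantity supplied is 28.
Shortage = Qd - Qs = 379 - 28 = 351.

Shortage = 351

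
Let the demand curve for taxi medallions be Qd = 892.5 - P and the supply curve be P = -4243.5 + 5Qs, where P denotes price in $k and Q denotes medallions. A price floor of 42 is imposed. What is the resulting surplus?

In direct form, Qs = 848.7 + 0.2P.
With P fixed at 42, quantity demanded is 850.5 and quantity supplied is 857.1.
Surplus = Qs - Qd = 857.1 - 850.5 = 6.6.

Surplus = 6.6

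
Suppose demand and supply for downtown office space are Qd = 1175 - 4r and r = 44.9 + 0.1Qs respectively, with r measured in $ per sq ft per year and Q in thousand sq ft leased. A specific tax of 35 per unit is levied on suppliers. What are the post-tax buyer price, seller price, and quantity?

r_b = 141, r_s = 106, Q = 611

Solving each curve for Q: Qs = -449 + 10r.
The tax drives a wedge r_b - r_s = 35. Substituting r_s = r_b - 35 into supply: Qs = -799 + 10r_b.
Market clearing requires 1175 - 4r_b = -799 + 10r_b; hence 1974 = 14r_b and r_b = 141.
Then r_s = 141 - 35 = 106 and Q = 1175 - 4(141) = 611.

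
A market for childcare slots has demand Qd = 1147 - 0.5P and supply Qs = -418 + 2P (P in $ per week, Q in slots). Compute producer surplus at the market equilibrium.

Set Qd = Qs: 1147 - 0.5P = -418 + 2P, so 1565 = 2.5P and P* = 626.
From the demand curve, Q* = 1147 - 0.5(626) = 834.
Supply choke price (Qs = 0): P = 209. Producer surplus = ½ × (626 - 209) × 834 = 173889.

Producer surplus = 173889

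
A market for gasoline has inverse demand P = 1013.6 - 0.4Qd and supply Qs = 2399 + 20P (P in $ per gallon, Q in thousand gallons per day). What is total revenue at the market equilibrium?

Total revenue = 15114

Solving each curve for Q: Qd = 2534 - 2.5P.
At equilibrium Qd = Qs, so 2534 - 2.5P = 2399 + 20P; collecting terms, 135 = 22.5P and P* = 6.
Then Q* = 2534 - 2.5(6) = 2519.
Total revenue = P* × Q* = 6 × 2519 = 15114.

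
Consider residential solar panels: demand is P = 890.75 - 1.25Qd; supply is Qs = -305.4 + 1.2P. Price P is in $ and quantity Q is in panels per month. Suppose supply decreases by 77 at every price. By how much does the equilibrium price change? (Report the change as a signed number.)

ΔP = 38.5

Solving each curve for Q: Qd = 712.6 - 0.8P.
The market clears where 712.6 - 0.8P = -305.4 + 1.2P. Rearranging, 2P = 1018, hence P* = 509.
From the demand curve, Q* = 712.6 - 0.8(509) = 305.4.
After the shift, supply is Qs = -382.4 + 1.2P.
New equilibrium: 1095 = 2P, so P = 547.5 and Q = 274.6.
ΔP = 547.5 - 509 = 38.5.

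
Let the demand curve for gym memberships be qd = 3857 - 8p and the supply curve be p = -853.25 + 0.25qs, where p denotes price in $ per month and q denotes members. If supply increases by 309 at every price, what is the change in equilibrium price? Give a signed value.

Δp = -25.75

Rewriting in direct form: qs = 3413 + 4p.
Set qd = qs: 3857 - 8p = 3413 + 4p, so 444 = 12p and p* = 37.
Then q* = 3857 - 8(37) = 3561.
After the shift, supply is qs = 3722 + 4p.
New equilibrium: 135 = 12p, so p = 11.25 and q = 3767.
Δp = 11.25 - 37 = -25.75.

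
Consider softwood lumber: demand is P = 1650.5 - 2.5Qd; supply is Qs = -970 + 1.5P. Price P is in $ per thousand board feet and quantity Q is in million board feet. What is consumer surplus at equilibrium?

Solving each curve for Q: Qd = 660.2 - 0.4P.
Equating demand and supply, 660.2 - 0.4P = -970 + 1.5P gives 1.9P = 1630.2, so P* = 858.
Then Q* = 660.2 - 0.4(858) = 317.
Demand choke price (Qd = 0): P = 660.2/0.4 = 1650.5. Consumer surplus = ½ × (1650.5 - 858) × 317 = 125611.25.

Consumer surplus = 125611.25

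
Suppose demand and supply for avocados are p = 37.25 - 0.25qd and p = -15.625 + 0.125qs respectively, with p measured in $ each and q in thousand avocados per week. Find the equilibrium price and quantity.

p* = 2, q* = 141

Solving each curve for q: qd = 149 - 4p and qs = 125 + 8p.
Set qd = qs: 149 - 4p = 125 + 8p, so 24 = 12p and p* = 2.
Substitute back: q* = 149 - 4(2) = 141.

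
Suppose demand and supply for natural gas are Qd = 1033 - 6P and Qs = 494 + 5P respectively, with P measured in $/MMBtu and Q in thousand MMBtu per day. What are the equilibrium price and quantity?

P* = 49, Q* = 739

Equating demand and supply, 1033 - 6P = 494 + 5P gives 11P = 539, so P* = 49.
From the demand curve, Q* = 1033 - 6(49) = 739.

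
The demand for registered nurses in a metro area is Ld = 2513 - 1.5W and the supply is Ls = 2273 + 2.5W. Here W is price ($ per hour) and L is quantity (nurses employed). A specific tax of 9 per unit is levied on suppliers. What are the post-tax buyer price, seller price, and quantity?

The tax drives a wedge W_b - W_s = 9. Substituting W_s = W_b - 9 into supply: Ls = 2250.5 + 2.5W_b.
Set Ld = Ls: 2513 - 1.5W_b = 2250.5 + 2.5W_b, so 262.5 = 4W_b and W_b = 65.625.
Then W_s = 65.625 - 9 = 56.625 and L = 2513 - 1.5(65.625) = 2414.5625.

W_b = 65.625, W_s = 56.625, L = 2414.5625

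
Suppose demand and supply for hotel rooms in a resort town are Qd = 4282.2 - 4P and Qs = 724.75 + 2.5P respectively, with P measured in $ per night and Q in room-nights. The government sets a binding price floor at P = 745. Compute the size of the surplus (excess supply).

Evaluating both curves at the floor price 745 gives Qd = 1302.2, Qs = 2587.25.
Surplus = Qs - Qd = 2587.25 - 1302.2 = 1285.05.

Surplus = 1285.05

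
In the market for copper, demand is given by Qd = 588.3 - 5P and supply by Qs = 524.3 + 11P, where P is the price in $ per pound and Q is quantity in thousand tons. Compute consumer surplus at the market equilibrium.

Consumer surplus = 32296.489

At equilibrium Qd = Qs, so 588.3 - 5P = 524.3 + 11P; collecting terms, 64 = 16P and P* = 4.
Plugging P* into demand: Q* = 588.3 - 5(4) = 568.3.
Demand choke price (Qd = 0): P = 588.3/5 = 117.66. Consumer surplus = ½ × (117.66 - 4) × 568.3 = 32296.489.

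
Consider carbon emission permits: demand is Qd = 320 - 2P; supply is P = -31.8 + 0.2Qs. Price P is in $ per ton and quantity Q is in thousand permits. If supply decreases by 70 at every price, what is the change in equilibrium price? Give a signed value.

Solving each curve for Q: Qs = 159 + 5P.
Set Qd = Qs: 320 - 2P = 159 + 5P, so 161 = 7P and P* = 23.
Plugging P* into demand: Q* = 320 - 2(23) = 274.
After the shift, supply is Qs = 89 + 5P.
New equilibrium: 231 = 7P, so P = 33 and Q = 254.
ΔP = 33 - 23 = 10.

ΔP = 10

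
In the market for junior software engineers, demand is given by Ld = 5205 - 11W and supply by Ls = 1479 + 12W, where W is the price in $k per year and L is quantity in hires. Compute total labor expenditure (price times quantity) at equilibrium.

Set Ld = Ls: 5205 - 11W = 1479 + 12W, so 3726 = 23W and W* = 162.
From the demand curve, L* = 5205 - 11(162) = 3423.
Total labor expenditure = W* × L* = 162 × 3423 = 554526.

Total labor expenditure = 554526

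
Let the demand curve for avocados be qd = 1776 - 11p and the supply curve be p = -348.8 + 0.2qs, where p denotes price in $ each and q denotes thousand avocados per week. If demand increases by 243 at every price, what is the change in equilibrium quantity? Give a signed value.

Δq = 75.9375

Rewriting in direct form: qs = 1744 + 5p.
Equating demand and supply, 1776 - 11p = 1744 + 5p gives 16p = 32, so p* = 2.
Substitute back: q* = 1776 - 11(2) = 1754.
After the shift, demand is qd = 2019 - 11p.
New equilibrium: 275 = 16p, so p = 17.1875 and q = 1829.9375.
Δq = 1829.9375 - 1754 = 75.9375.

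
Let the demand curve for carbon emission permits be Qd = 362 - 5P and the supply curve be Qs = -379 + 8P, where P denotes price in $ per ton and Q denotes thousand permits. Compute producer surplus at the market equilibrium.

Equating demand and supply, 362 - 5P = -379 + 8P gives 13P = 741, so P* = 57.
Substitute back: Q* = 362 - 5(57) = 77.
Supply choke price (Qs = 0): P = 47.375. Producer surplus = ½ × (57 - 47.375) × 77 = 370.5625.

Producer surplus = 370.5625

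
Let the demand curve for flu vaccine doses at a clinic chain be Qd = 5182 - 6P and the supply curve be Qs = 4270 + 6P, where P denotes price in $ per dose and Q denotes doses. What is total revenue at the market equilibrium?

Total revenue = 359176

Equating demand and supply, 5182 - 6P = 4270 + 6P gives 12P = 912, so P* = 76.
Substitute back: Q* = 5182 - 6(76) = 4726.
Total revenue = P* × Q* = 76 × 4726 = 359176.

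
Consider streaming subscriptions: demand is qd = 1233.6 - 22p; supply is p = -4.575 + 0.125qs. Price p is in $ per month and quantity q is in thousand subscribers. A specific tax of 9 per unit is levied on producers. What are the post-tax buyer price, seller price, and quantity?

Solving each curve for q: qs = 36.6 + 8p.
Producers keep p_s = p_b - 9 per unit, so supply in terms of the buyer price is qs = -35.4 + 8p_b.
Market clearing requires 1233.6 - 22p_b = -35.4 + 8p_b; hence 1269 = 30p_b and p_b = 42.3.
Then p_s = 42.3 - 9 = 33.3 and q = 1233.6 - 22(42.3) = 303.

p_b = 42.3, p_s = 33.3, q = 303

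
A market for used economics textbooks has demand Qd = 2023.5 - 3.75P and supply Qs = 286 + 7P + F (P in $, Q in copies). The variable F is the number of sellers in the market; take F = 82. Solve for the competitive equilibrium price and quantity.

P* = 154, Q* = 1446

With F = 82, supply is Qs = 368 + 7P.
At equilibrium Qd = Qs, so 2023.5 - 3.75P = 368 + 7P; collecting terms, 1655.5 = 10.75P and P* = 154.
Plugging P* into demand: Q* = 2023.5 - 3.75(154) = 1446.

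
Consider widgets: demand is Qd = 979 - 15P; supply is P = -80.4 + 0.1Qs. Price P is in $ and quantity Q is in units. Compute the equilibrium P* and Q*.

Inverting to quantity form: Qs = 804 + 10P.
Set Qd = Qs: 979 - 15P = 804 + 10P, so 175 = 25P and P* = 7.
Substitute back: Q* = 979 - 15(7) = 874.

P* = 7, Q* = 874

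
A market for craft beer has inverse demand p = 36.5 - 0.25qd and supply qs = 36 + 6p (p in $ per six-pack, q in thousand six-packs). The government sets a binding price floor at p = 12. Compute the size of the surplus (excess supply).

Surplus = 10

Solving each curve for q: qd = 146 - 4p.
With p fixed at 12, quantity demanded is 98 and quantity supplied is 108.
Surplus = qs - qd = 108 - 98 = 10.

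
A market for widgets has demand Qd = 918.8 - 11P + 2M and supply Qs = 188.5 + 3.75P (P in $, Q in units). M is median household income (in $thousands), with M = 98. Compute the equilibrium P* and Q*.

With M = 98, demand is Qd = 1114.8 - 11P.
Set Qd = Qs: 1114.8 - 11P = 188.5 + 3.75P, so 926.3 = 14.75P and P* = 62.8.
Then Q* = 1114.8 - 11(62.8) = 424.

P* = 62.8, Q* = 424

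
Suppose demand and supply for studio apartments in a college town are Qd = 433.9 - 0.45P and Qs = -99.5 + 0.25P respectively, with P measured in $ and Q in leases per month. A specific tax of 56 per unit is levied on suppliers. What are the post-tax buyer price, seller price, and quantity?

P_b = 782, P_s = 726, Q = 82

Suppliers keep P_s = P_b - 56 per unit, so supply in terms of the buyer price is Qs = -113.5 + 0.25P_b.
Set Qd = Qs: 433.9 - 0.45P_b = -113.5 + 0.25P_b, so 547.4 = 0.7P_b and P_b = 782.
Then P_s = 782 - 56 = 726 and Q = 433.9 - 0.45(782) = 82.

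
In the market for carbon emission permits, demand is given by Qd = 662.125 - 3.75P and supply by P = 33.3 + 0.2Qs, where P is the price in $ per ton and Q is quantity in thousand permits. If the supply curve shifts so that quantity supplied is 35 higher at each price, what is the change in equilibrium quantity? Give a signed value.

ΔQ = 15

Rewriting in direct form: Qs = -166.5 + 5P.
The market clears where 662.125 - 3.75P = -166.5 + 5P. Rearranging, 8.75P = 828.625, hence P* = 94.7.
Then Q* = 662.125 - 3.75(94.7) = 307.
After the shift, supply is Qs = -131.5 + 5P.
The new intersection has 793.625 = 8.75P, i.e. P = 90.7, Q = 322.
ΔQ = 322 - 307 = 15.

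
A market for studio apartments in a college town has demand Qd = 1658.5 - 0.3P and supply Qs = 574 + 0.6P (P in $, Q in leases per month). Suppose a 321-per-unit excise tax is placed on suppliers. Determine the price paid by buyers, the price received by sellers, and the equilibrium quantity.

P_b = 1419, P_s = 1098, Q = 1232.8

Suppliers keep P_s = P_b - 321 per unit, so supply in terms of the buyer price is Qs = 381.4 + 0.6P_b.
Set Qd = Qs: 1658.5 - 0.3P_b = 381.4 + 0.6P_b, so 1277.1 = 0.9P_b and P_b = 1419.
Then P_s = 1419 - 321 = 1098 and Q = 1658.5 - 0.3(1419) = 1232.8.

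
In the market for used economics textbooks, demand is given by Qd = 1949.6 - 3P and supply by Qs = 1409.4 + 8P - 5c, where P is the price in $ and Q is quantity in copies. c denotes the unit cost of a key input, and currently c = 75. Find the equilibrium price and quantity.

P* = 83.2, Q* = 1700

With c = 75, supply is Qs = 1034.4 + 8P.
At equilibrium Qd = Qs, so 1949.6 - 3P = 1034.4 + 8P; collecting terms, 915.2 = 11P and P* = 83.2.
From the demand curve, Q* = 1949.6 - 3(83.2) = 1700.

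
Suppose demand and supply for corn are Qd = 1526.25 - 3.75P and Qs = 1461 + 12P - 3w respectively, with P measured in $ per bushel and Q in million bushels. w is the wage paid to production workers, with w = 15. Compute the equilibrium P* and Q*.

With w = 15, supply is Qs = 1416 + 12P.
The market clears where 1526.25 - 3.75P = 1416 + 12P. Rearranging, 15.75P = 110.25, hence P* = 7.
From the demand curve, Q* = 1526.25 - 3.75(7) = 1500.

P* = 7, Q* = 1500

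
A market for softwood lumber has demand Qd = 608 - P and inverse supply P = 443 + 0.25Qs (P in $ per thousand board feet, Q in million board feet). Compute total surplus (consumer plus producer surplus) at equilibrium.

Total surplus = 10890

Rewriting in direct form: Qs = -1772 + 4P.
The market clears where 608 - P = -1772 + 4P. Rearranging, 5P = 2380, hence P* = 476.
Then Q* = 608 - 476 = 132.
Demand choke price = 608; supply choke price = 443. CS = ½(608 - 476)(132) = 8712; PS = ½(476 - 443)(132) = 2178. Total surplus = 10890.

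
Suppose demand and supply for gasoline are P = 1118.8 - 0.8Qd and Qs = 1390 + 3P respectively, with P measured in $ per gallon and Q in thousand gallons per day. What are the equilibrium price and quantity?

P* = 2, Q* = 1396

Rewriting in direct form: Qd = 1398.5 - 1.25P.
Set Qd = Qs: 1398.5 - 1.25P = 1390 + 3P, so 8.5 = 4.25P and P* = 2.
From the demand curve, Q* = 1398.5 - 1.25(2) = 1396.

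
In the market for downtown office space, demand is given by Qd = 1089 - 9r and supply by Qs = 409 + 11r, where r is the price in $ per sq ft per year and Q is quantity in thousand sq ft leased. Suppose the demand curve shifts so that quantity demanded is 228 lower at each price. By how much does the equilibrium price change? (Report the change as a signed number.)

Δr = -11.4

Set Qd = Qs: 1089 - 9r = 409 + 11r, so 680 = 20r and r* = 34.
Plugging r* into demand: Q* = 1089 - 9(34) = 783.
After the shift, demand is Qd = 861 - 9r.
New equilibrium: 452 = 20r, so r = 22.6 and Q = 657.6.
Δr = 22.6 - 34 = -11.4.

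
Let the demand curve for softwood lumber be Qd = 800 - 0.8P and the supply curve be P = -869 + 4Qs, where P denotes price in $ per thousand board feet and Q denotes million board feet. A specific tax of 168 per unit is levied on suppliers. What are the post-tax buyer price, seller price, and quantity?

P_b = 595, P_s = 427, Q = 324

Solving each curve for Q: Qs = 217.25 + 0.25P.
The tax drives a wedge P_b - P_s = 168. Substituting P_s = P_b - 168 into supply: Qs = 175.25 + 0.25P_b.
Set Qd = Qs: 800 - 0.8P_b = 175.25 + 0.25P_b, so 624.75 = 1.05P_b and P_b = 595.
So P_s = 427 and the quantity traded is Q = 800 - 0.8(595) = 324.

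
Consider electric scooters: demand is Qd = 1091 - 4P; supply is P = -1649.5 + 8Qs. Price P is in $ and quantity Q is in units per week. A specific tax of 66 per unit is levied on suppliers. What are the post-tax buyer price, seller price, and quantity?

P_b = 216.5, P_s = 150.5, Q = 225

Inverting to quantity form: Qs = 206.1875 + 0.125P.
With a tax of 66 on suppliers, they supply based on the net price P_s = P_b - 66, so Qs = 197.9375 + 0.125P_b.
Equate demand and the shifted supply: 1091 - 4P_b = 197.9375 + 0.125P_b, giving 4.125P_b = 893.0625, so P_b = 216.5.
Then P_s = 216.5 - 66 = 150.5 and Q = 1091 - 4(216.5) = 225.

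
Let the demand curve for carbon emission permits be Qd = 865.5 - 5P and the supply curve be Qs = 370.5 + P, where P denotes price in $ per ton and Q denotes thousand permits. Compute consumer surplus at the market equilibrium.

Set Qd = Qs: 865.5 - 5P = 370.5 + P, so 495 = 6P and P* = 82.5.
From the demand curve, Q* = 865.5 - 5(82.5) = 453.
Demand choke price (Qd = 0): P = 865.5/5 = 173.1. Consumer surplus = ½ × (173.1 - 82.5) × 453 = 20520.9.

Consumer surplus = 20520.9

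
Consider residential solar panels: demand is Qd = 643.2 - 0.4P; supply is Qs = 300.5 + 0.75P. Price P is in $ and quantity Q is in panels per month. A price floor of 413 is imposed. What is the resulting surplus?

With P fixed at 413, quantity demanded is 478 and quantity supplied is 610.25.
Surplus = Qs - Qd = 610.25 - 478 = 132.25.

Surplus = 132.25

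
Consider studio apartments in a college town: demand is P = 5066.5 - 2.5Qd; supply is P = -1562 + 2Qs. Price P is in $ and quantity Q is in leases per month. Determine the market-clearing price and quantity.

P* = 1384, Q* = 1473

Inverting to quantity form: Qd = 2026.6 - 0.4P and Qs = 781 + 0.5P.
Set Qd = Qs: 2026.6 - 0.4P = 781 + 0.5P, so 1245.6 = 0.9P and P* = 1384.
Substitute back: Q* = 2026.6 - 0.4(1384) = 1473.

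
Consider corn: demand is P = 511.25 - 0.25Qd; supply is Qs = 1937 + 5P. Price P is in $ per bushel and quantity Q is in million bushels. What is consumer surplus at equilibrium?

Inverting to quantity form: Qd = 2045 - 4P.
Set Qd = Qs: 2045 - 4P = 1937 + 5P, so 108 = 9P and P* = 12.
Then Q* = 2045 - 4(12) = 1997.
Demand choke price (Qd = 0): P = 2045/4 = 511.25. Consumer surplus = ½ × (511.25 - 12) × 1997 = 498501.125.

Consumer surplus = 498501.125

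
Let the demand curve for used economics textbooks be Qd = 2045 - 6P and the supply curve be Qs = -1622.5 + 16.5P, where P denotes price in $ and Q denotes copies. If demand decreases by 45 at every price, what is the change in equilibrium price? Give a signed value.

Set Qd = Qs: 2045 - 6P = -1622.5 + 16.5P, so 3667.5 = 22.5P and P* = 163.
Plugging P* into demand: Q* = 2045 - 6(163) = 1067.
After the shift, demand is Qd = 2000 - 6P.
The new intersection has 3622.5 = 22.5P, i.e. P = 161, Q = 1034.
ΔP = 161 - 163 = -2.

ΔP = -2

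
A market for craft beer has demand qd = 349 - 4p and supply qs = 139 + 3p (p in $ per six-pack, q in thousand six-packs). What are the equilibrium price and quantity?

The market clears where 349 - 4p = 139 + 3p. Rearranging, 7p = 210, hence p* = 30.
From the demand curve, q* = 349 - 4(30) = 229.

p* = 30, q* = 229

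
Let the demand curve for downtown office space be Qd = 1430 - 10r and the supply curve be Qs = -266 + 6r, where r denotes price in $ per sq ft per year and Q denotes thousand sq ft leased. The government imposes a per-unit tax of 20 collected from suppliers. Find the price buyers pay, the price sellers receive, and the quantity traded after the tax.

r_b = 113.5, r_s = 93.5, Q = 295

With a tax of 20 on suppliers, they supply based on the net price r_s = r_b - 20, so Qs = -386 + 6r_b.
Set Qd = Qs: 1430 - 10r_b = -386 + 6r_b, so 1816 = 16r_b and r_b = 113.5.
So r_s = 93.5 and the quantity traded is Q = 1430 - 10(113.5) = 295.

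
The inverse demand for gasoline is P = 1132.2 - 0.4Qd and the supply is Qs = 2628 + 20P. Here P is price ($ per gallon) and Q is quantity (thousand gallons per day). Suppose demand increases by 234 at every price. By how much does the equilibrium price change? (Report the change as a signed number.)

ΔP = 10.4

Solving each curve for Q: Qd = 2830.5 - 2.5P.
Set Qd = Qs: 2830.5 - 2.5P = 2628 + 20P, so 202.5 = 22.5P and P* = 9.
From the demand curve, Q* = 2830.5 - 2.5(9) = 2808.
After the shift, demand is Qd = 3064.5 - 2.5P.
New equilibrium: 436.5 = 22.5P, so P = 19.4 and Q = 3016.
ΔP = 19.4 - 9 = 10.4.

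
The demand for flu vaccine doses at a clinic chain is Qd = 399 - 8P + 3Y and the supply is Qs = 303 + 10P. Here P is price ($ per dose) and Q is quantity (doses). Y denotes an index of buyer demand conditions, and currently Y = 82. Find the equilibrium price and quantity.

With Y = 82, demand is Qd = 645 - 8P.
Set Qd = Qs: 645 - 8P = 303 + 10P, so 342 = 18P and P* = 19.
Plugging P* into demand: Q* = 645 - 8(19) = 493.

P* = 19, Q* = 493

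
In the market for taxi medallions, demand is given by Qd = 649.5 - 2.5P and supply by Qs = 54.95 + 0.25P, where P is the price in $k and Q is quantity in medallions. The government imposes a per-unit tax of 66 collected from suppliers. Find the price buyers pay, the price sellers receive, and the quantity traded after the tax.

P_b = 222.2, P_s = 156.2, Q = 94

The tax drives a wedge P_b - P_s = 66. Substituting P_s = P_b - 66 into supply: Qs = 38.45 + 0.25P_b.
Set Qd = Qs: 649.5 - 2.5P_b = 38.45 + 0.25P_b, so 611.05 = 2.75P_b and P_b = 222.2.
Then P_s = 222.2 - 66 = 156.2 and Q = 649.5 - 2.5(222.2) = 94.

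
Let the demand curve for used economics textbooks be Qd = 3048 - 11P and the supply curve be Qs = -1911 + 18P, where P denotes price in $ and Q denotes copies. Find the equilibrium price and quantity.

At equilibrium Qd = Qs, so 3048 - 11P = -1911 + 18P; collecting terms, 4959 = 29P and P* = 171.
Then Q* = 3048 - 11(171) = 1167.

P* = 171, Q* = 1167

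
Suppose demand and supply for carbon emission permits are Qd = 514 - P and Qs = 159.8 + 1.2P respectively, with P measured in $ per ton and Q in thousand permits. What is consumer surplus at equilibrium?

Consumer surplus = 62304.5

Equating demand and supply, 514 - P = 159.8 + 1.2P gives 2.2P = 354.2, so P* = 161.
Substitute back: Q* = 514 - 161 = 353.
Demand choke price (Qd = 0): P = 514. Consumer surplus = ½ × (514 - 161) × 353 = 62304.5.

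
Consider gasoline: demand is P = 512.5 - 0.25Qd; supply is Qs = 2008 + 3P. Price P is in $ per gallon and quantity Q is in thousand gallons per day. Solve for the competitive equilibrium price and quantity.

Inverting to quantity form: Qd = 2050 - 4P.
The market clears where 2050 - 4P = 2008 + 3P. Rearranging, 7P = 42, hence P* = 6.
From the demand curve, Q* = 2050 - 4(6) = 2026.

P* = 6, Q* = 2026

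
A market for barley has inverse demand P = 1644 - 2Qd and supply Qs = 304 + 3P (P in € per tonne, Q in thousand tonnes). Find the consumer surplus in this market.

Consumer surplus = 559504

In direct form, Qd = 822 - 0.5P.
Equating demand and supply, 822 - 0.5P = 304 + 3P gives 3.5P = 518, so P* = 148.
Plugging P* into demand: Q* = 822 - 0.5(148) = 748.
Demand choke price (Qd = 0): P = 822/0.5 = 1644. Consumer surplus = ½ × (1644 - 148) × 748 = 559504.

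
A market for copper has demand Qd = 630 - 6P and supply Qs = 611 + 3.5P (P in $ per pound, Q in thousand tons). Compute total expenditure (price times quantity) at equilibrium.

The market clears where 630 - 6P = 611 + 3.5P. Rearranging, 9.5P = 19, hence P* = 2.
Plugging P* into demand: Q* = 630 - 6(2) = 618.
Total expenditure = P* × Q* = 2 × 618 = 1236.

Total expenditure = 1236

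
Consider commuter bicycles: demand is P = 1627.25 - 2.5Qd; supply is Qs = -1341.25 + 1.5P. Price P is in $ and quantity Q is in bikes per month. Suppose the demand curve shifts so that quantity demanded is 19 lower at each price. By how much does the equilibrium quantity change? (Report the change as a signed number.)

ΔQ = -15

Rewriting in direct form: Qd = 650.9 - 0.4P.
Set Qd = Qs: 650.9 - 0.4P = -1341.25 + 1.5P, so 1992.15 = 1.9P and P* = 1048.5.
Then Q* = 650.9 - 0.4(1048.5) = 231.5.
After the shift, demand is Qd = 631.9 - 0.4P.
The new intersection has 1973.15 = 1.9P, i.e. P = 1038.5, Q = 216.5.
ΔQ = 216.5 - 231.5 = -15.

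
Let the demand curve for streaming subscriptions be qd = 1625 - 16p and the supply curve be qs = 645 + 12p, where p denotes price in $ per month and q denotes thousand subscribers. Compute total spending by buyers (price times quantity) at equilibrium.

Total spending by buyers = 37275

Equating demand and supply, 1625 - 16p = 645 + 12p gives 28p = 980, so p* = 35.
From the demand curve, q* = 1625 - 16(35) = 1065.
Total spending by buyers = p* × q* = 35 × 1065 = 37275.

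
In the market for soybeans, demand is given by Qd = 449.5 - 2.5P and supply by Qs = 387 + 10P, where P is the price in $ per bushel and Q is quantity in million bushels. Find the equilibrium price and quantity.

Equating demand and supply, 449.5 - 2.5P = 387 + 10P gives 12.5P = 62.5, so P* = 5.
From the demand curve, Q* = 449.5 - 2.5(5) = 437.

P* = 5, Q* = 437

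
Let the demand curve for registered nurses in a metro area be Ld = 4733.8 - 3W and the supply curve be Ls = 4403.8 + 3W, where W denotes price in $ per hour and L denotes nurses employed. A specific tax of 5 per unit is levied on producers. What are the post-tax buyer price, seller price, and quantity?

W_b = 57.5, W_s = 52.5, L = 4561.3

With a tax of 5 on producers, they supply based on the net price W_s = W_b - 5, so Ls = 4388.8 + 3W_b.
Equate demand and the shifted supply: 4733.8 - 3W_b = 4388.8 + 3W_b, giving 6W_b = 345, so W_b = 57.5.
Then W_s = 57.5 - 5 = 52.5 and L = 4733.8 - 3(57.5) = 4561.3.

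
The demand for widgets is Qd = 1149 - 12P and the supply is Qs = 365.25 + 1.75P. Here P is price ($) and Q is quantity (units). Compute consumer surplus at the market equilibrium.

Consumer surplus = 9009.375

Set Qd = Qs: 1149 - 12P = 365.25 + 1.75P, so 783.75 = 13.75P and P* = 57.
Substitute back: Q* = 1149 - 12(57) = 465.
Demand choke price (Qd = 0): P = 1149/12 = 95.75. Consumer surplus = ½ × (95.75 - 57) × 465 = 9009.375.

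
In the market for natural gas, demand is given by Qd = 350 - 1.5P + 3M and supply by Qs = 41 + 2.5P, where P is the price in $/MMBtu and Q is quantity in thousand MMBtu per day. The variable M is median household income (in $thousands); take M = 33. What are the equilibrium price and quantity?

P* = 102, Q* = 296

With M = 33, demand is Qd = 449 - 1.5P.
At equilibrium Qd = Qs, so 449 - 1.5P = 41 + 2.5P; collecting terms, 408 = 4P and P* = 102.
Then Q* = 449 - 1.5(102) = 296.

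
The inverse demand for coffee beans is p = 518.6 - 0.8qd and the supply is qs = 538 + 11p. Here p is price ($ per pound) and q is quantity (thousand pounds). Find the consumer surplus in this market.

Consumer surplus = 162307.6

In direct form, qd = 648.25 - 1.25p.
The market clears where 648.25 - 1.25p = 538 + 11p. Rearranging, 12.25p = 110.25, hence p* = 9.
From the demand curve, q* = 648.25 - 1.25(9) = 637.
Demand choke price (qd = 0): p = 648.25/1.25 = 518.6. Consumer surplus = ½ × (518.6 - 9) × 637 = 162307.6.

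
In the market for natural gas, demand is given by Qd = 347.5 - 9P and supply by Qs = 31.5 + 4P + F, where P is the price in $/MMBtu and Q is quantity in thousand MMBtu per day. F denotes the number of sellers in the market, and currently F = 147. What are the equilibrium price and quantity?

With F = 147, supply is Qs = 178.5 + 4P.
The market clears where 347.5 - 9P = 178.5 + 4P. Rearranging, 13P = 169, hence P* = 13.
Then Q* = 347.5 - 9(13) = 230.5.

P* = 13, Q* = 230.5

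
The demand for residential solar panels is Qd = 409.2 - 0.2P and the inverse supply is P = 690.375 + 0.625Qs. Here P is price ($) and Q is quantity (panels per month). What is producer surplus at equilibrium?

Solving each curve for Q: Qs = -1104.6 + 1.6P.
The market clears where 409.2 - 0.2P = -1104.6 + 1.6P. Rearranging, 1.8P = 1513.8, hence P* = 841.
Plugging P* into demand: Q* = 409.2 - 0.2(841) = 241.
Supply choke price (Qs = 0): P = 690.375. Producer surplus = ½ × (841 - 690.375) × 241 = 18150.3125.

Producer surplus = 18150.3125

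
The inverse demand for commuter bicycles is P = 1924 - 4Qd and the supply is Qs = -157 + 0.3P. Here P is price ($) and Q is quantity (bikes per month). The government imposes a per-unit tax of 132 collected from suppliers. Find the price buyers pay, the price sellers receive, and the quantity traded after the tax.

In direct form, Qd = 481 - 0.25P.
With a tax of 132 on suppliers, they supply based on the net price P_s = P_b - 132, so Qs = -196.6 + 0.3P_b.
Equate demand and the shifted supply: 481 - 0.25P_b = -196.6 + 0.3P_b, giving 0.55P_b = 677.6, so P_b = 1232.
Then P_s = 1232 - 132 = 1100 and Q = 481 - 0.25(1232) = 173.

P_b = 1232, P_s = 1100, Q = 173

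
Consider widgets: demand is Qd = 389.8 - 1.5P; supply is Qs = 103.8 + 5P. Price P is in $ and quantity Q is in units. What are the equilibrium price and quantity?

Equating demand and supply, 389.8 - 1.5P = 103.8 + 5P gives 6.5P = 286, so P* = 44.
Substitute back: Q* = 389.8 - 1.5(44) = 323.8.

P* = 44, Q* = 323.8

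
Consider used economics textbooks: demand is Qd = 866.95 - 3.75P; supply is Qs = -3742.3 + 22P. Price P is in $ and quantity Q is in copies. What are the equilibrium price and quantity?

The market clears where 866.95 - 3.75P = -3742.3 + 22P. Rearranging, 25.75P = 4609.25, hence P* = 179.
Then Q* = 866.95 - 3.75(179) = 195.7.

P* = 179, Q* = 195.7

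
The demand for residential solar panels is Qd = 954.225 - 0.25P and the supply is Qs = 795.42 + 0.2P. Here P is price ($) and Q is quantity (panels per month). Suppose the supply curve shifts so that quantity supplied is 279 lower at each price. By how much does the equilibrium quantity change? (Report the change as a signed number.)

ΔQ = -155

Equating demand and supply, 954.225 - 0.25P = 795.42 + 0.2P gives 0.45P = 158.805, so P* = 352.9.
Plugging P* into demand: Q* = 954.225 - 0.25(352.9) = 866.
After the shift, supply is Qs = 516.42 + 0.2P.
The new intersection has 437.805 = 0.45P, i.e. P = 972.9, Q = 711.
ΔQ = 711 - 866 = -155.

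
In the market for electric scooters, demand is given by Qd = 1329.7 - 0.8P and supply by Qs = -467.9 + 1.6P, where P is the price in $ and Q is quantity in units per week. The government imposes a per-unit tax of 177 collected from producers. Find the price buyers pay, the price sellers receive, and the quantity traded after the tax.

P_b = 867, P_s = 690, Q = 636.1

The tax drives a wedge P_b - P_s = 177. Substituting P_s = P_b - 177 into supply: Qs = -751.1 + 1.6P_b.
Equate demand and the shifted supply: 1329.7 - 0.8P_b = -751.1 + 1.6P_b, giving 2.4P_b = 2080.8, so P_b = 867.
Then P_s = 867 - 177 = 690 and Q = 1329.7 - 0.8(867) = 636.1.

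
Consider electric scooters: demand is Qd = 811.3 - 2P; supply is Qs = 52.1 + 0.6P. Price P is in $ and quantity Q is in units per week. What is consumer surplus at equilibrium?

Consumer surplus = 12916.3225

The market clears where 811.3 - 2P = 52.1 + 0.6P. Rearranging, 2.6P = 759.2, hence P* = 292.
From the demand curve, Q* = 811.3 - 2(292) = 227.3.
Demand choke price (Qd = 0): P = 811.3/2 = 405.65. Consumer surplus = ½ × (405.65 - 292) × 227.3 = 12916.3225.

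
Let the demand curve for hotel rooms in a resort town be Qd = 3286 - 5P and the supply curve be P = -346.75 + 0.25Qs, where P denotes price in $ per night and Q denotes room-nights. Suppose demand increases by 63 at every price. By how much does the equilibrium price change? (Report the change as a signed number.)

Solving each curve for Q: Qs = 1387 + 4P.
The market clears where 3286 - 5P = 1387 + 4P. Rearranging, 9P = 1899, hence P* = 211.
Substitute back: Q* = 3286 - 5(211) = 2231.
After the shift, demand is Qd = 3349 - 5P.
New equilibrium: 1962 = 9P, so P = 218 and Q = 2259.
ΔP = 218 - 211 = 7.

ΔP = 7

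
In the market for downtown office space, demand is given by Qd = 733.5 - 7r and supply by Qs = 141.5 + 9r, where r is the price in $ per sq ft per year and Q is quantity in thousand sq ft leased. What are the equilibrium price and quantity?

r* = 37, Q* = 474.5

At equilibrium Qd = Qs, so 733.5 - 7r = 141.5 + 9r; collecting terms, 592 = 16r and r* = 37.
Then Q* = 733.5 - 7(37) = 474.5.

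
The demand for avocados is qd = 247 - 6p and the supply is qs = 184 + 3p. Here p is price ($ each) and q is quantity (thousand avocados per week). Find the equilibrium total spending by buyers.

The market clears where 247 - 6p = 184 + 3p. Rearranging, 9p = 63, hence p* = 7.
From the demand curve, q* = 247 - 6(7) = 205.
Total spending by buyers = p* × q* = 7 × 205 = 1435.

Total spending by buyers = 1435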